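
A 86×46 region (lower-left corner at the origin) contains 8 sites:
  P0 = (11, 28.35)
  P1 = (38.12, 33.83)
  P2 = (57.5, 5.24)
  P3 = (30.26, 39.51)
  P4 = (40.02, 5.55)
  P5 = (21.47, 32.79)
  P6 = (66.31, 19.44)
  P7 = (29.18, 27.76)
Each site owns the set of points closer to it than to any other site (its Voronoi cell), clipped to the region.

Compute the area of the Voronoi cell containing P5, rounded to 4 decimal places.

Area of P5's cell: 206.3988

1. box [0,86]×[0,46]: [(0, 0) (86, 0) (86, 46) (0, 46)]
2. ⊥bis P5·P0 via (16.235,30.57): [(29.1988, 0) (86, 0) (86, 46) (9.6916, 46)]  |A|=3061.5208
3. ⊥bis P5·P1 via (29.795,33.31): [(29.1988, 0) (31.8756, 0) (29.0024, 46) (9.6916, 46)]  |A|=505.7142
4. ⊥bis P5·P2 via (39.485,19.015): [(27.6814, 3.5782) (31.3523, 8.379) (29.0024, 46) (9.6916, 46)]  |A|=484.2898
5. ⊥bis P5·P3 via (25.865,36.15): [(27.6814, 3.5782) (31.3523, 8.379) (29.9515, 30.8047) (18.3346, 46) (9.6916, 46)]  |A|=403.2403
6. ⊥bis P5·P4 via (30.745,19.17): [(23.2374, 14.0575) (30.6809, 19.1264) (29.9515, 30.8047) (18.3346, 46) (9.6916, 46)]  |A|=331.6385
7. ⊥bis P5·P6 via (43.89,26.115): [(23.2374, 14.0575) (30.6809, 19.1264) (29.9515, 30.8047) (18.3346, 46) (9.6916, 46)]  |A|=331.6385
8. ⊥bis P5·P7 via (25.325,30.275): [(19.8918, 21.9469) (27.6417, 33.826) (18.3346, 46) (9.6916, 46)]  |A|=206.3988
9. canonical 4-gon: [(19.8918, 21.9469) (27.6417, 33.826) (18.3346, 46) (9.6916, 46)]
10. shoelace: 206.3988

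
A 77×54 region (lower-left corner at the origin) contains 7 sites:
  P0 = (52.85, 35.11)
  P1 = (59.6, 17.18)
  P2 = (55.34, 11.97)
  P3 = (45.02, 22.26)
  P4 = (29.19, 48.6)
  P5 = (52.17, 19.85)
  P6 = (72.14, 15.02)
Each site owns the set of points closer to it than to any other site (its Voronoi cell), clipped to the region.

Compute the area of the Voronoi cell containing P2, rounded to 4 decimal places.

Area of P2's cell: 343.2265

1. box [0,77]×[0,54]: [(0, 0) (77, 0) (77, 54) (0, 54)]
2. ⊥bis P2·P0 via (54.095,23.54): [(0, 17.7191) (0, 0) (77, 0) (77, 26.0047)]  |A|=1683.3652
3. ⊥bis P2·P1 via (57.47,14.575): [(47.3884, 22.8183) (0, 17.7191) (0, 0) (75.2953, 0)]  |A|=1278.895
4. ⊥bis P2·P3 via (50.18,17.115): [(52.0589, 18.9994) (33.1148, 0) (75.2953, 0)]  |A|=400.7026
5. ⊥bis P2·P4 via (42.265,30.285): [(52.0589, 18.9994) (33.1148, 0) (75.2953, 0)]  |A|=400.7026
6. ⊥bis P2·P5 via (53.755,15.91): [(55.1506, 16.4714) (45.7794, 12.7015) (33.1148, 0) (75.2953, 0)]  |A|=383.0297
7. ⊥bis P2·P6 via (63.74,13.495): [(64.6027, 8.7429) (55.1506, 16.4714) (45.7794, 12.7015) (33.1148, 0) (66.19, 0)]  |A|=343.2265
8. canonical 5-gon: [(64.6027, 8.7429) (55.1506, 16.4714) (45.7794, 12.7015) (33.1148, 0) (66.19, 0)]
9. shoelace: 343.2265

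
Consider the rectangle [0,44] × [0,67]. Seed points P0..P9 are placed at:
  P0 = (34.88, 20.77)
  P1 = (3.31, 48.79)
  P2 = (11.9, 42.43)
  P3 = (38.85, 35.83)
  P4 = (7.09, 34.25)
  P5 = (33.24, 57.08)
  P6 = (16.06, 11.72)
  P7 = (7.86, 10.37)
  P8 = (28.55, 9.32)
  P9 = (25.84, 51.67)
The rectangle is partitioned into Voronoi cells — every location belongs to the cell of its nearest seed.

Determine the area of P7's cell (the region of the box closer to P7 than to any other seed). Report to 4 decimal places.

Area of P7's cell: 265.6337

1. box [0,44]×[0,67]: [(0, 0) (44, 0) (44, 67) (0, 67)]
2. ⊥bis P7·P0 via (21.37,15.57): [(0, 0) (27.3629, 0) (1.5746, 67) (0, 67)]  |A|=969.4057
3. ⊥bis P7·P1 via (5.585,29.58): [(0, 28.9186) (0, 0) (27.3629, 0) (15.5245, 30.7571)]  |A|=645.2747
4. ⊥bis P7·P2 via (9.88,26.4): [(0, 27.645) (0, 0) (27.3629, 0) (17.5747, 25.4304)]  |A|=590.8512
5. ⊥bis P7·P3 via (23.355,23.1): [(0, 27.645) (0, 0) (27.3629, 0) (17.5747, 25.4304)]  |A|=590.8512
6. ⊥bis P7·P4 via (7.475,22.31): [(0, 22.069) (0, 0) (27.3629, 0) (18.6372, 22.6699)]  |A|=515.8097
7. ⊥bis P7·P5 via (20.55,33.725): [(0, 22.069) (0, 0) (27.3629, 0) (18.6372, 22.6699)]  |A|=515.8097
8. ⊥bis P7·P6 via (11.96,11.045): [(10.0915, 22.3944) (0, 22.069) (0, 0) (13.7784, 0)]  |A|=265.6337
9. ⊥bis P7·P8 via (18.205,9.845): [(10.0915, 22.3944) (0, 22.069) (0, 0) (13.7784, 0)]  |A|=265.6337
10. ⊥bis P7·P9 via (16.85,31.02): [(10.0915, 22.3944) (0, 22.069) (0, 0) (13.7784, 0)]  |A|=265.6337
11. canonical 4-gon: [(10.0915, 22.3944) (0, 22.069) (0, 0) (13.7784, 0)]
12. shoelace: 265.6337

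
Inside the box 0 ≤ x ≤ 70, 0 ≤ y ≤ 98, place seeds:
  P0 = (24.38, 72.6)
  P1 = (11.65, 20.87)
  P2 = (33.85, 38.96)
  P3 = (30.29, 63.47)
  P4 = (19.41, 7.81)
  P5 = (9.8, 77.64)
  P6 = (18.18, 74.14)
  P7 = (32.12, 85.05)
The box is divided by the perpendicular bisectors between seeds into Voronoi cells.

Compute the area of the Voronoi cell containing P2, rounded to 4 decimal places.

1. box [0,70]×[0,98]: [(0, 0) (70, 0) (70, 98) (0, 98)]
2. ⊥bis P2·P0 via (29.115,55.78): [(0, 47.5838) (0, 0) (70, 0) (70, 67.2895)]  |A|=4020.5681
3. ⊥bis P2·P1 via (22.75,29.915): [(6.7938, 49.4964) (47.1267, 0) (70, 0) (70, 67.2895)]  |A|=2692.63
4. ⊥bis P2·P3 via (32.07,51.215): [(8.2166, 47.7504) (47.1267, 0) (70, 0) (70, 56.7242)]  |A|=2298.4124
5. ⊥bis P2·P4 via (26.63,23.385): [(8.2166, 47.7504) (28.9459, 22.3114) (70, 3.2803) (70, 56.7242)]  |A|=1975.91
6. ⊥bis P2·P5 via (21.825,58.3): [(8.2166, 47.7504) (28.9459, 22.3114) (70, 3.2803) (70, 56.7242)]  |A|=1975.91
7. ⊥bis P2·P6 via (26.015,56.55): [(8.2166, 47.7504) (28.9459, 22.3114) (70, 3.2803) (70, 56.7242)]  |A|=1975.91
8. ⊥bis P2·P7 via (32.985,62.005): [(8.2166, 47.7504) (28.9459, 22.3114) (70, 3.2803) (70, 56.7242)]  |A|=1975.91
9. canonical 4-gon: [(8.2166, 47.7504) (28.9459, 22.3114) (70, 3.2803) (70, 56.7242)]
10. shoelace: 1975.91

Area of P2's cell: 1975.9100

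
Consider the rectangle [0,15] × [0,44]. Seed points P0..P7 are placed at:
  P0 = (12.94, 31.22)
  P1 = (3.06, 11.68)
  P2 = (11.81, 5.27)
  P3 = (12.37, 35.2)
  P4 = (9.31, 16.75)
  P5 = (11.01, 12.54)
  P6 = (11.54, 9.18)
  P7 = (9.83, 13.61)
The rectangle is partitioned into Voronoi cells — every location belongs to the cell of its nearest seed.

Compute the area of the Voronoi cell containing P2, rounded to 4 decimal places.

Area of P2's cell: 79.8085

1. box [0,15]×[0,44]: [(0, 0) (15, 0) (15, 44) (0, 44)]
2. ⊥bis P2·P0 via (12.375,18.245): [(0, 18.7839) (0, 0) (15, 0) (15, 18.1307)]  |A|=276.8592
3. ⊥bis P2·P1 via (7.435,8.475): [(14.5237, 18.1514) (1.2265, 0) (15, 0) (15, 18.1307)]  |A|=129.3228
4. ⊥bis P2·P3 via (12.09,20.235): [(14.5237, 18.1514) (1.2265, 0) (15, 0) (15, 18.1307)]  |A|=129.3228
5. ⊥bis P2·P4 via (10.56,11.01): [(9.0514, 10.6815) (1.2265, 0) (15, 0) (15, 11.9769)]  |A|=109.1838
6. ⊥bis P2·P5 via (11.41,8.905): [(7.4291, 8.4669) (1.2265, 0) (15, 0) (15, 9.3)]  |A|=93.5148
7. ⊥bis P2·P6 via (11.675,7.225): [(6.2446, 6.85) (1.2265, 0) (15, 0) (15, 7.4546)]  |A|=79.8085
8. ⊥bis P2·P7 via (10.82,9.44): [(6.2446, 6.85) (1.2265, 0) (15, 0) (15, 7.4546)]  |A|=79.8085
9. canonical 4-gon: [(6.2446, 6.85) (1.2265, 0) (15, 0) (15, 7.4546)]
10. shoelace: 79.8085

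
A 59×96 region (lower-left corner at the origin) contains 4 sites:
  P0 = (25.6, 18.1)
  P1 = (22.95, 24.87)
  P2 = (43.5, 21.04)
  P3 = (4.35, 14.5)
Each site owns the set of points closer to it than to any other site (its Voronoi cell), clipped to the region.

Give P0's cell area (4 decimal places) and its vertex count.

1. box [0,59]×[0,96]: [(0, 0) (59, 0) (59, 96) (0, 96)]
2. ⊥bis P0·P1 via (24.275,21.485): [(0, 11.983) (0, 0) (59, 0) (59, 35.0775)]  |A|=1388.2839
3. ⊥bis P0·P2 via (34.55,19.57): [(33.6338, 25.1483) (0, 11.983) (0, 0) (37.7643, 0)]  |A|=676.3708
4. ⊥bis P0·P3 via (14.975,16.3): [(33.6338, 25.1483) (14.7296, 17.7486) (17.7364, 0) (37.7643, 0)]  |A|=430.7203
5. canonical 4-gon: [(33.6338, 25.1483) (14.7296, 17.7486) (17.7364, 0) (37.7643, 0)]
6. shoelace: 430.7203

Area of P0's cell: 430.7203 (4 vertices)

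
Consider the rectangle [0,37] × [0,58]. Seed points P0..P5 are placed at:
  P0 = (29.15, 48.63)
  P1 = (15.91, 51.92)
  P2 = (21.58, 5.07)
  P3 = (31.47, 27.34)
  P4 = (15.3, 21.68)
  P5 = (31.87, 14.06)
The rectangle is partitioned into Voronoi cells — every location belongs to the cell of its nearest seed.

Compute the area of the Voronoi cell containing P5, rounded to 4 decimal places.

1. box [0,37]×[0,58]: [(0, 0) (37, 0) (37, 58) (0, 58)]
2. ⊥bis P5·P0 via (30.51,31.345): [(0, 28.9444) (0, 0) (37, 0) (37, 31.8556)]  |A|=1124.8016
3. ⊥bis P5·P1 via (23.89,32.99): [(17.5732, 30.3271) (0, 22.9191) (0, 0) (37, 0) (37, 31.8556)]  |A|=1071.8593
4. ⊥bis P5·P2 via (26.725,9.565): [(17.5732, 30.3271) (11.0049, 27.5583) (35.0816, 0) (37, 0) (37, 31.8556)]  |A|=462.3538
5. ⊥bis P5·P3 via (31.67,20.7): [(17.373, 20.2694) (35.0816, 0) (37, 0) (37, 20.8605)]  |A|=224.1576
6. ⊥bis P5·P4 via (23.585,17.87): [(24.7911, 20.4928) (22.1657, 14.7836) (35.0816, 0) (37, 0) (37, 20.8605)]  |A|=203.2751
7. canonical 5-gon: [(24.7911, 20.4928) (22.1657, 14.7836) (35.0816, 0) (37, 0) (37, 20.8605)]
8. shoelace: 203.2751

Area of P5's cell: 203.2751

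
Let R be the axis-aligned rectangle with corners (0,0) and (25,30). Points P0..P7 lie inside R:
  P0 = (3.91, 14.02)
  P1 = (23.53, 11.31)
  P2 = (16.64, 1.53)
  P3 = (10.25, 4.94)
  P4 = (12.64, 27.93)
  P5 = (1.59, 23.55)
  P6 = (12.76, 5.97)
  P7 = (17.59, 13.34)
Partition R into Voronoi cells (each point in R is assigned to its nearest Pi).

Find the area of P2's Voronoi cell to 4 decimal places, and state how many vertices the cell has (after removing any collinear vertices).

1. box [0,25]×[0,30]: [(0, 0) (25, 0) (25, 30) (0, 30)]
2. ⊥bis P2·P0 via (10.275,7.775): [(2.6466, 0) (25, 0) (25, 22.7829)]  |A|=254.6384
3. ⊥bis P2·P1 via (20.085,6.42): [(13.4984, 11.0603) (2.6466, 0) (25, 0) (25, 2.9574)]  |A|=140.625
4. ⊥bis P2·P3 via (13.445,3.235): [(16.4945, 8.9495) (11.7187, 0) (25, 0) (25, 2.9574)]  |A|=72.0076
5. ⊥bis P2·P4 via (14.64,14.73): [(16.4945, 8.9495) (11.7187, 0) (25, 0) (25, 2.9574)]  |A|=72.0076
6. ⊥bis P2·P5 via (9.115,12.54): [(16.4945, 8.9495) (11.7187, 0) (25, 0) (25, 2.9574)]  |A|=72.0076
7. ⊥bis P2·P6 via (14.7,3.75): [(18.7952, 7.3287) (12.8633, 2.145) (11.7187, 0) (25, 0) (25, 2.9574)]  |A|=61.2374
8. ⊥bis P2·P7 via (17.115,7.435): [(18.8414, 7.2961) (18.765, 7.3023) (12.8633, 2.145) (11.7187, 0) (25, 0) (25, 2.9574)]  |A|=61.2363
9. canonical 6-gon: [(18.8414, 7.2961) (18.765, 7.3023) (12.8633, 2.145) (11.7187, 0) (25, 0) (25, 2.9574)]
10. shoelace: 61.2363

Area of P2's cell: 61.2363 (6 vertices)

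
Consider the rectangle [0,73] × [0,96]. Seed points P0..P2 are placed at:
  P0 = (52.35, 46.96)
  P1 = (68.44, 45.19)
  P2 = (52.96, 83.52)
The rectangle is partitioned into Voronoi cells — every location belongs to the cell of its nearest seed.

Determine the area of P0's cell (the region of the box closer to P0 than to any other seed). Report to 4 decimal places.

Area of P0's cell: 3865.9281

1. box [0,73]×[0,96]: [(0, 0) (73, 0) (73, 96) (0, 96)]
2. ⊥bis P0·P1 via (60.395,46.075): [(0, 0) (55.3265, 0) (65.8871, 96) (0, 96)]  |A|=5818.2491
3. ⊥bis P0·P2 via (52.655,65.24): [(0, 66.1185) (0, 0) (55.3265, 0) (62.4852, 65.076)]  |A|=3865.9281
4. canonical 4-gon: [(0, 66.1185) (0, 0) (55.3265, 0) (62.4852, 65.076)]
5. shoelace: 3865.9281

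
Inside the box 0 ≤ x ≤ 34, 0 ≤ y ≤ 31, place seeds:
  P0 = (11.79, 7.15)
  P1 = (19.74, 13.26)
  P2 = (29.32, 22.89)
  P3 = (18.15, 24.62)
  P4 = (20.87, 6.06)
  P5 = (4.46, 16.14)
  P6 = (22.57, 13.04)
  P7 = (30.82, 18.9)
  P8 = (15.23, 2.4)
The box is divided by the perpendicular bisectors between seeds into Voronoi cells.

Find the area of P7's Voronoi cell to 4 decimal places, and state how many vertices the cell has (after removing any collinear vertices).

Area of P7's cell: 77.8717 (4 vertices)

1. box [0,34]×[0,31]: [(0, 0) (34, 0) (34, 31) (0, 31)]
2. ⊥bis P7·P0 via (21.305,13.025): [(29.3472, 0) (34, 0) (34, 31) (10.2064, 31)]  |A|=440.9186
3. ⊥bis P7·P1 via (25.28,16.08): [(33.4651, 0) (34, 0) (34, 31) (17.6853, 31)]  |A|=261.1677
4. ⊥bis P7·P2 via (30.07,20.895): [(23.9921, 18.6101) (33.4651, 0) (34, 0) (34, 22.3724)]  |A|=116.9273
5. ⊥bis P7·P3 via (24.485,21.76): [(23.9921, 18.6101) (33.4651, 0) (34, 0) (34, 22.3724)]  |A|=116.9273
6. ⊥bis P7·P4 via (25.845,12.48): [(23.9921, 18.6101) (27.9381, 10.858) (34, 6.1605) (34, 22.3724)]  |A|=95.3515
7. ⊥bis P7·P5 via (17.64,17.52): [(23.9921, 18.6101) (27.9381, 10.858) (34, 6.1605) (34, 22.3724)]  |A|=95.3515
8. ⊥bis P7·P6 via (26.695,15.97): [(24.6453, 18.8556) (33.2498, 6.7419) (34, 6.1605) (34, 22.3724)]  |A|=77.8717
9. ⊥bis P7·P8 via (23.025,10.65): [(24.6453, 18.8556) (33.2498, 6.7419) (34, 6.1605) (34, 22.3724)]  |A|=77.8717
10. canonical 4-gon: [(24.6453, 18.8556) (33.2498, 6.7419) (34, 6.1605) (34, 22.3724)]
11. shoelace: 77.8717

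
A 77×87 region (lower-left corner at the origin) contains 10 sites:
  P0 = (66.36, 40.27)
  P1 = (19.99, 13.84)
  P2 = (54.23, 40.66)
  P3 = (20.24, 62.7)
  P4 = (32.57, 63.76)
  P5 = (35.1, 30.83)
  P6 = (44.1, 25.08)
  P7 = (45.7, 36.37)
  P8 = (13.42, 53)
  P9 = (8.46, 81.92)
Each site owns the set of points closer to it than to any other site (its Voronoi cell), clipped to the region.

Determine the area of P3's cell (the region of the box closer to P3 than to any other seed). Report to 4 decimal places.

Area of P3's cell: 305.9931

1. box [0,77]×[0,87]: [(0, 0) (77, 0) (77, 87) (0, 87)]
2. ⊥bis P3·P0 via (43.3,51.485): [(0, 0) (18.2608, 0) (60.5724, 87) (0, 87)]  |A|=3429.242
3. ⊥bis P3·P1 via (20.115,38.27): [(0, 38.3729) (36.8314, 38.1845) (60.5724, 87) (0, 87)]  |A|=2373.9383
4. ⊥bis P3·P2 via (37.235,51.68): [(0, 38.3729) (28.5117, 38.227) (60.1374, 87) (0, 87)]  |A|=2159.7613
5. ⊥bis P3·P4 via (26.405,63.23): [(0, 38.3729) (28.5117, 38.227) (28.5495, 38.2852) (24.3615, 87) (0, 87)]  |A|=1288.354
6. ⊥bis P3·P5 via (27.67,46.765): [(0, 38.3729) (9.5667, 38.324) (27.8147, 46.8325) (24.3615, 87) (0, 87)]  |A|=1206.6899
7. ⊥bis P3·P6 via (32.17,43.89): [(0, 38.3729) (9.5667, 38.324) (27.8147, 46.8325) (24.3615, 87) (0, 87)]  |A|=1206.6899
8. ⊥bis P3·P7 via (32.97,49.535): [(0, 38.3729) (9.5667, 38.324) (27.8147, 46.8325) (24.3615, 87) (0, 87)]  |A|=1206.6899
9. ⊥bis P3·P8 via (16.83,57.85): [(0, 69.6831) (27.5133, 50.3387) (24.3615, 87) (0, 87)]  |A|=684.7854
10. ⊥bis P3·P9 via (14.35,72.31): [(4.6871, 66.3876) (27.5133, 50.3387) (25.0601, 78.8742)]  |A|=305.9931
11. canonical 3-gon: [(4.6871, 66.3876) (27.5133, 50.3387) (25.0601, 78.8742)]
12. shoelace: 305.9931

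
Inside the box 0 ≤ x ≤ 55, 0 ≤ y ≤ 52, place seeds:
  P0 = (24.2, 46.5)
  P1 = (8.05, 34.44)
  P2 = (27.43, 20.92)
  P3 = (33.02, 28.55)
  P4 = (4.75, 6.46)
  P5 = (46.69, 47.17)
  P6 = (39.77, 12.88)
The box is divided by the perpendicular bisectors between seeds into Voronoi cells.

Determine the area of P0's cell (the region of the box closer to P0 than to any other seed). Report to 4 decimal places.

1. box [0,55]×[0,52]: [(0, 0) (55, 0) (55, 52) (0, 52)]
2. ⊥bis P0·P1 via (16.125,40.47): [(46.3459, 0) (55, 0) (55, 52) (7.515, 52)]  |A|=1459.616
3. ⊥bis P0·P2 via (25.815,33.71): [(21.573, 33.1744) (55, 37.3952) (55, 52) (7.515, 52)]  |A|=691.065
4. ⊥bis P0·P3 via (28.61,37.525): [(21.0852, 33.8276) (55, 50.4921) (55, 52) (7.515, 52)]  |A|=457.0284
5. ⊥bis P0·P4 via (14.475,26.48): [(21.0852, 33.8276) (55, 50.4921) (55, 52) (7.515, 52)]  |A|=457.0284
6. ⊥bis P0·P5 via (35.445,46.835): [(21.0852, 33.8276) (35.6197, 40.9693) (35.2911, 52) (7.515, 52)]  |A|=333.716
7. ⊥bis P0·P6 via (31.985,29.69): [(21.0852, 33.8276) (35.6197, 40.9693) (35.2911, 52) (7.515, 52)]  |A|=333.716
8. canonical 4-gon: [(21.0852, 33.8276) (35.6197, 40.9693) (35.2911, 52) (7.515, 52)]
9. shoelace: 333.716

Area of P0's cell: 333.7160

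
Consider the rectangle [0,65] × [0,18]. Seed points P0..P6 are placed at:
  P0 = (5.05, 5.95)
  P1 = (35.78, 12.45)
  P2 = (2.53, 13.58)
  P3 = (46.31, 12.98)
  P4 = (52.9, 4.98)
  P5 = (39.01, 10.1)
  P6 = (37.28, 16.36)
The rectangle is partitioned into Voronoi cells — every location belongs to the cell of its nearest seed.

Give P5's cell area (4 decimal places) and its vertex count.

Area of P5's cell: 131.3056 (5 vertices)

1. box [0,65]×[0,18]: [(0, 0) (65, 0) (65, 18) (0, 18)]
2. ⊥bis P5·P0 via (22.03,8.025): [(23.0107, 0) (65, 0) (65, 18) (20.811, 18)]  |A|=775.6047
3. ⊥bis P5·P1 via (37.395,11.275): [(29.1918, 0) (65, 0) (65, 18) (42.2878, 18)]  |A|=526.6833
4. ⊥bis P5·P2 via (20.77,11.84): [(29.1918, 0) (65, 0) (65, 18) (42.2878, 18)]  |A|=526.6833
5. ⊥bis P5·P3 via (42.66,11.54): [(40.8766, 16.0604) (29.1918, 0) (47.2128, 0)]  |A|=144.7115
6. ⊥bis P5·P4 via (45.955,7.54): [(45.1257, 5.2902) (40.8766, 16.0604) (29.1918, 0) (43.1757, 0)]  |A|=134.0331
7. ⊥bis P5·P6 via (38.145,13.23): [(45.1257, 5.2902) (41.6149, 14.1889) (38.9866, 13.4626) (29.1918, 0) (43.1757, 0)]  |A|=131.3056
8. canonical 5-gon: [(45.1257, 5.2902) (41.6149, 14.1889) (38.9866, 13.4626) (29.1918, 0) (43.1757, 0)]
9. shoelace: 131.3056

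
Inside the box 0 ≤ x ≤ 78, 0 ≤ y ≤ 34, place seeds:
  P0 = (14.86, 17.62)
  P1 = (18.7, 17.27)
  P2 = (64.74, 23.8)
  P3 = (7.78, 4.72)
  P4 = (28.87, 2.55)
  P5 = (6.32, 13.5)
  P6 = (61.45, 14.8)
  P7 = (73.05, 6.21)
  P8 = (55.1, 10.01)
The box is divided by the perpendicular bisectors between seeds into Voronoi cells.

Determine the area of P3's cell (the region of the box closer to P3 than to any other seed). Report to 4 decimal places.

Area of P3's cell: 162.8548

1. box [0,78]×[0,34]: [(0, 0) (78, 0) (78, 34) (0, 34)]
2. ⊥bis P3·P0 via (11.32,11.17): [(0, 17.3828) (0, 0) (31.6721, 0)]  |A|=275.2756
3. ⊥bis P3·P1 via (13.24,10.995): [(15.9752, 8.6151) (0, 17.3828) (0, 0) (25.8762, 0)]  |A|=250.3095
4. ⊥bis P3·P2 via (36.26,14.26): [(15.9752, 8.6151) (0, 17.3828) (0, 0) (25.8762, 0)]  |A|=250.3095
5. ⊥bis P3·P4 via (18.325,3.635): [(18.6022, 6.3292) (15.9752, 8.6151) (0, 17.3828) (0, 0) (17.951, 0)]  |A|=225.2293
6. ⊥bis P3·P5 via (7.05,9.11): [(18.6022, 6.3292) (15.9752, 8.6151) (13.2077, 10.1339) (0, 7.9377) (0, 0) (17.951, 0)]  |A|=162.8548
7. ⊥bis P3·P6 via (34.615,9.76): [(18.6022, 6.3292) (15.9752, 8.6151) (13.2077, 10.1339) (0, 7.9377) (0, 0) (17.951, 0)]  |A|=162.8548
8. ⊥bis P3·P7 via (40.415,5.465): [(18.6022, 6.3292) (15.9752, 8.6151) (13.2077, 10.1339) (0, 7.9377) (0, 0) (17.951, 0)]  |A|=162.8548
9. ⊥bis P3·P8 via (31.44,7.365): [(18.6022, 6.3292) (15.9752, 8.6151) (13.2077, 10.1339) (0, 7.9377) (0, 0) (17.951, 0)]  |A|=162.8548
10. canonical 6-gon: [(18.6022, 6.3292) (15.9752, 8.6151) (13.2077, 10.1339) (0, 7.9377) (0, 0) (17.951, 0)]
11. shoelace: 162.8548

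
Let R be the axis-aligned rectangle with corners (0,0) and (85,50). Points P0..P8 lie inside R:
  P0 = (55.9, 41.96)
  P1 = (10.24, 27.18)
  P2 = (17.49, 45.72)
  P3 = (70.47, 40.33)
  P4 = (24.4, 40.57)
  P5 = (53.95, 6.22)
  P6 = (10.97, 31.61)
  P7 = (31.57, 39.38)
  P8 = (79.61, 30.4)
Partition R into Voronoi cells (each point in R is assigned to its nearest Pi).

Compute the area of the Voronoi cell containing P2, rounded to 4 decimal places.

1. box [0,85]×[0,50]: [(0, 0) (85, 0) (85, 50) (0, 50)]
2. ⊥bis P2·P0 via (36.695,43.84): [(0, 0) (32.4035, 0) (37.298, 50) (0, 50)]  |A|=1742.5365
3. ⊥bis P2·P1 via (13.865,36.45): [(0, 41.8719) (35.1565, 28.124) (37.298, 50) (0, 50)]  |A|=550.844
4. ⊥bis P2·P3 via (43.98,43.025): [(0, 41.8719) (35.1565, 28.124) (37.298, 50) (0, 50)]  |A|=550.844
5. ⊥bis P2·P4 via (20.945,43.145): [(0, 41.8719) (15.4835, 35.8171) (26.054, 50) (0, 50)]  |A|=247.6871
6. ⊥bis P2·P5 via (35.72,25.97): [(0, 41.8719) (15.4835, 35.8171) (26.054, 50) (0, 50)]  |A|=247.6871
7. ⊥bis P2·P6 via (14.23,38.665): [(0, 45.2405) (16.7412, 37.5046) (26.054, 50) (0, 50)]  |A|=202.618
8. ⊥bis P2·P7 via (24.53,42.55): [(0, 45.2405) (16.7412, 37.5046) (26.054, 50) (0, 50)]  |A|=202.618
9. ⊥bis P2·P8 via (48.55,38.06): [(0, 45.2405) (16.7412, 37.5046) (26.054, 50) (0, 50)]  |A|=202.618
10. canonical 4-gon: [(0, 45.2405) (16.7412, 37.5046) (26.054, 50) (0, 50)]
11. shoelace: 202.618

Area of P2's cell: 202.6180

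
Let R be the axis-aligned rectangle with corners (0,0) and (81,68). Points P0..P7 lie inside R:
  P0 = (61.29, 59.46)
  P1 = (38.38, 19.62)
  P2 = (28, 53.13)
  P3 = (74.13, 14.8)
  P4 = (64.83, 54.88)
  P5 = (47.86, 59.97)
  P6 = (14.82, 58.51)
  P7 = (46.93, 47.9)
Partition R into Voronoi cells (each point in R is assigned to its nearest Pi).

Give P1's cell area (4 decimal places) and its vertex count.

1. box [0,81]×[0,68]: [(0, 0) (81, 0) (81, 68) (0, 68)]
2. ⊥bis P1·P0 via (49.835,39.54): [(0, 0) (81, 0) (81, 21.6186) (0.3437, 68) (0, 68)]  |A|=3637.5216
3. ⊥bis P1·P2 via (33.19,36.375): [(0, 26.0941) (0, 0) (81, 0) (81, 21.6186) (47.5849, 40.8339)]  |A|=2635.8105
4. ⊥bis P1·P3 via (56.255,17.21): [(0, 26.0941) (0, 0) (53.9347, 0) (58.5871, 34.5071) (47.5849, 40.8339)]  |A|=1926.5697
5. ⊥bis P1·P4 via (51.605,37.25): [(47.0487, 40.6679) (0, 26.0941) (0, 0) (53.9347, 0) (58.2816, 32.2416)]  |A|=1909.9488
6. ⊥bis P1·P5 via (43.12,39.795): [(50.5345, 38.053) (43.7517, 39.6466) (0, 26.0941) (0, 0) (53.9347, 0) (58.2816, 32.2416)]  |A|=1903.8582
7. ⊥bis P1·P6 via (26.6,39.065): [(50.5345, 38.053) (43.7517, 39.6466) (10.6187, 29.3834) (0, 22.9504) (0, 0) (53.9347, 0) (58.2816, 32.2416)]  |A|=1887.1672
8. ⊥bis P1·P7 via (42.655,33.76): [(33.5929, 36.4998) (10.6187, 29.3834) (0, 22.9504) (0, 0) (53.9347, 0) (57.8663, 29.1611)]  |A|=1774.2458
9. canonical 6-gon: [(33.5929, 36.4998) (10.6187, 29.3834) (0, 22.9504) (0, 0) (53.9347, 0) (57.8663, 29.1611)]
10. shoelace: 1774.2458

Area of P1's cell: 1774.2458 (6 vertices)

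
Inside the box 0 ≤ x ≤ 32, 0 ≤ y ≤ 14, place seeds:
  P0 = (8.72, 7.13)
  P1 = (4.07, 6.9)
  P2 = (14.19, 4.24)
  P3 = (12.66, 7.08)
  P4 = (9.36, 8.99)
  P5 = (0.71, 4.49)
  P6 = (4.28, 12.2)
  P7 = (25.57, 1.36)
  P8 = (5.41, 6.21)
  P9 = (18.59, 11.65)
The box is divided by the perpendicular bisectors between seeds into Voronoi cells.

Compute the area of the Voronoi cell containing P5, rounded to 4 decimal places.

1. box [0,32]×[0,14]: [(0, 0) (32, 0) (32, 14) (0, 14)]
2. ⊥bis P5·P0 via (4.715,5.81): [(0, 0) (6.6299, 0) (2.0157, 14) (0, 14)]  |A|=60.5191
3. ⊥bis P5·P1 via (2.39,5.695): [(0, 9.0271) (0, 0) (6.4748, 0)]  |A|=29.2244
4. ⊥bis P5·P2 via (7.45,4.365): [(0, 9.0271) (0, 0) (6.4748, 0)]  |A|=29.2244
5. ⊥bis P5·P3 via (6.685,5.785): [(0, 9.0271) (0, 0) (6.4748, 0)]  |A|=29.2244
6. ⊥bis P5·P4 via (5.035,6.74): [(0, 9.0271) (0, 0) (6.4748, 0)]  |A|=29.2244
7. ⊥bis P5·P6 via (2.495,8.345): [(0, 9.0271) (0, 0) (6.4748, 0)]  |A|=29.2244
8. ⊥bis P5·P7 via (13.14,2.925): [(0, 9.0271) (0, 0) (6.4748, 0)]  |A|=29.2244
9. ⊥bis P5·P8 via (3.06,5.35): [(3.5002, 4.1472) (0, 9.0271) (0, 0) (5.0179, 0)]  |A|=26.2033
10. ⊥bis P5·P9 via (9.65,8.07): [(3.5002, 4.1472) (0, 9.0271) (0, 0) (5.0179, 0)]  |A|=26.2033
11. canonical 4-gon: [(3.5002, 4.1472) (0, 9.0271) (0, 0) (5.0179, 0)]
12. shoelace: 26.2033

Area of P5's cell: 26.2033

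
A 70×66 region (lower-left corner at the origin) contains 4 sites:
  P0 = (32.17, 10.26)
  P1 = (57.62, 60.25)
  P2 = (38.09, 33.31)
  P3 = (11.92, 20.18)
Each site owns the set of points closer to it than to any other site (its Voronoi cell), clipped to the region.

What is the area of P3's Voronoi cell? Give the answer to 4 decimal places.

Area of P3's cell: 1156.7583

1. box [0,70]×[0,66]: [(0, 0) (70, 0) (70, 66) (0, 66)]
2. ⊥bis P3·P0 via (22.045,15.22): [(0, 0) (14.5891, 0) (46.9209, 66) (0, 66)]  |A|=2029.8303
3. ⊥bis P3·P1 via (34.77,40.215): [(0, 0) (14.5891, 0) (34.4617, 40.5666) (12.1616, 66) (0, 66)]  |A|=1587.8062
4. ⊥bis P3·P2 via (25.005,26.745): [(0, 0) (14.5891, 0) (26.364, 24.0364) (5.31, 66) (0, 66)]  |A|=1156.7583
5. canonical 5-gon: [(0, 0) (14.5891, 0) (26.364, 24.0364) (5.31, 66) (0, 66)]
6. shoelace: 1156.7583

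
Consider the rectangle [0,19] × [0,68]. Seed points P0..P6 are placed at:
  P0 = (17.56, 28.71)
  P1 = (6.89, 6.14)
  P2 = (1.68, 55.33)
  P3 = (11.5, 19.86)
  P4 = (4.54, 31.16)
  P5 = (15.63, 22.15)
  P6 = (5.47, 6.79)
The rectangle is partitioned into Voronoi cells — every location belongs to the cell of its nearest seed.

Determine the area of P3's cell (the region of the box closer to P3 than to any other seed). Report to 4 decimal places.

Area of P3's cell: 159.9363

1. box [0,19]×[0,68]: [(0, 0) (19, 0) (19, 68) (0, 68)]
2. ⊥bis P3·P0 via (14.53,24.285): [(0, 34.2344) (0, 0) (19, 0) (19, 21.2242)]  |A|=526.8562
3. ⊥bis P3·P1 via (9.195,13): [(0, 34.2344) (0, 16.0896) (19, 9.7055) (19, 21.2242)]  |A|=281.8033
4. ⊥bis P3·P2 via (6.59,37.595): [(0, 34.2344) (0, 16.0896) (19, 9.7055) (19, 21.2242)]  |A|=281.8033
5. ⊥bis P3·P4 via (8.02,25.51): [(10.5054, 27.0408) (0, 20.5702) (0, 16.0896) (19, 9.7055) (19, 21.2242)]  |A|=210.0299
6. ⊥bis P3·P5 via (13.565,21.005): [(10.2914, 26.909) (0, 20.5702) (0, 16.0896) (19, 9.7055) (19, 11.203)]  |A|=165.212
7. ⊥bis P3·P6 via (8.485,13.325): [(10.2914, 26.909) (0, 20.5702) (0, 17.2397) (9.1745, 13.0069) (19, 9.7055) (19, 11.203)]  |A|=159.9363
8. canonical 6-gon: [(10.2914, 26.909) (0, 20.5702) (0, 17.2397) (9.1745, 13.0069) (19, 9.7055) (19, 11.203)]
9. shoelace: 159.9363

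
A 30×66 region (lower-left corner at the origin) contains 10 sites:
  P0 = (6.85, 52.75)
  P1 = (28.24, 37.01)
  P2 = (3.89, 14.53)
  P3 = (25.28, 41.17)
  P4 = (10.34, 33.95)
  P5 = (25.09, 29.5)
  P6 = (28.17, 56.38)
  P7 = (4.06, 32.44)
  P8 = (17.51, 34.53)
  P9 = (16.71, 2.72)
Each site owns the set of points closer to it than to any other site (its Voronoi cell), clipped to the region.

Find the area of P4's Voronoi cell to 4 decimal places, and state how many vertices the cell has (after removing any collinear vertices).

Area of P4's cell: 141.4971 (5 vertices)

1. box [0,30]×[0,66]: [(0, 0) (30, 0) (30, 66) (0, 66)]
2. ⊥bis P4·P0 via (8.595,43.35): [(0, 41.7544) (0, 0) (30, 0) (30, 47.3236)]  |A|=1336.1704
3. ⊥bis P4·P1 via (19.29,35.48): [(17.657, 45.0323) (0, 41.7544) (0, 0) (25.3553, 0)]  |A|=939.5331
4. ⊥bis P4·P2 via (7.115,24.24): [(22.06, 19.2763) (17.657, 45.0323) (0, 41.7544) (0, 26.6031)]  |A|=401.7225
5. ⊥bis P4·P3 via (17.81,37.56): [(22.06, 19.2763) (19.5499, 33.9597) (14.4836, 44.4432) (0, 41.7544) (0, 26.6031)]  |A|=383.596
6. ⊥bis P4·P5 via (17.715,31.725): [(14.6971, 21.7218) (18.8353, 35.4384) (14.4836, 44.4432) (0, 41.7544) (0, 26.6031)]  |A|=324.6481
7. ⊥bis P4·P6 via (19.255,45.165): [(14.6971, 21.7218) (18.8353, 35.4384) (14.4836, 44.4432) (0, 41.7544) (0, 26.6031)]  |A|=324.6481
8. ⊥bis P4·P7 via (7.2,33.195): [(9.5474, 23.4321) (14.6971, 21.7218) (18.8353, 35.4384) (14.4836, 44.4432) (4.9222, 42.6682)]  |A|=202.8647
9. ⊥bis P4·P8 via (13.925,34.24): [(9.5474, 23.4321) (14.6971, 21.7218) (14.8868, 22.3505) (13.1201, 44.19) (4.9222, 42.6682)]  |A|=141.4971
10. ⊥bis P4·P9 via (13.525,18.335): [(9.5474, 23.4321) (14.6971, 21.7218) (14.8868, 22.3505) (13.1201, 44.19) (4.9222, 42.6682)]  |A|=141.4971
11. canonical 5-gon: [(9.5474, 23.4321) (14.6971, 21.7218) (14.8868, 22.3505) (13.1201, 44.19) (4.9222, 42.6682)]
12. shoelace: 141.4971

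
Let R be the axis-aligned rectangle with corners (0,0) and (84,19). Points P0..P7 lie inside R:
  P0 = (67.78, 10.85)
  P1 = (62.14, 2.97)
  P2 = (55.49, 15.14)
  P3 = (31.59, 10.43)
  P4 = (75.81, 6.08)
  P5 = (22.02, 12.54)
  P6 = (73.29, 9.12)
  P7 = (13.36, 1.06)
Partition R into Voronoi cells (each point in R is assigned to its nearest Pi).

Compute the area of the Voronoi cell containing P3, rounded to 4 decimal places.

1. box [0,84]×[0,19]: [(0, 0) (84, 0) (84, 19) (0, 19)]
2. ⊥bis P3·P0 via (49.685,10.64): [(0, 0) (49.8085, 0) (49.588, 19) (0, 19)]  |A|=944.2664
3. ⊥bis P3·P1 via (46.865,6.7): [(0, 0) (45.2289, 0) (49.6007, 17.9032) (49.588, 19) (0, 19)]  |A|=903.272
4. ⊥bis P3·P2 via (43.54,12.785): [(0, 0) (45.2289, 0) (45.6886, 1.8824) (42.3152, 19) (0, 19)]  |A|=838.7784
5. ⊥bis P3·P4 via (53.7,8.255): [(0, 0) (45.2289, 0) (45.6886, 1.8824) (42.3152, 19) (0, 19)]  |A|=838.7784
6. ⊥bis P3·P5 via (26.805,11.485): [(24.2728, 0) (45.2289, 0) (45.6886, 1.8824) (42.3152, 19) (28.4619, 19)]  |A|=337.7988
7. ⊥bis P3·P6 via (52.44,9.775): [(24.2728, 0) (45.2289, 0) (45.6886, 1.8824) (42.3152, 19) (28.4619, 19)]  |A|=337.7988
8. ⊥bis P3·P7 via (22.475,5.745): [(24.6195, 1.5727) (25.4279, 0) (45.2289, 0) (45.6886, 1.8824) (42.3152, 19) (28.4619, 19)]  |A|=336.8906
9. canonical 6-gon: [(24.6195, 1.5727) (25.4279, 0) (45.2289, 0) (45.6886, 1.8824) (42.3152, 19) (28.4619, 19)]
10. shoelace: 336.8906

Area of P3's cell: 336.8906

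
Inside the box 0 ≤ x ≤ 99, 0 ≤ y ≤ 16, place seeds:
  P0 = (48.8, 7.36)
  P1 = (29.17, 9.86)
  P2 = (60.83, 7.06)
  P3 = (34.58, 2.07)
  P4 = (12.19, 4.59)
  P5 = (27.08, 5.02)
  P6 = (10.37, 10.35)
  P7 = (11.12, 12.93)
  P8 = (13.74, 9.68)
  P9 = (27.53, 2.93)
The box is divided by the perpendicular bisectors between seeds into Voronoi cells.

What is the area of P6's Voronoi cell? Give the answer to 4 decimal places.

Area of P6's cell: 86.3925

1. box [0,99]×[0,16]: [(0, 0) (99, 0) (99, 16) (0, 16)]
2. ⊥bis P6·P0 via (29.585,8.855): [(0, 0) (28.896, 0) (30.1409, 16) (0, 16)]  |A|=472.2956
3. ⊥bis P6·P1 via (19.77,10.105): [(0, 0) (19.5066, 0) (19.9236, 16) (0, 16)]  |A|=315.4422
4. ⊥bis P6·P2 via (35.6,8.705): [(0, 0) (19.5066, 0) (19.9236, 16) (0, 16)]  |A|=315.4422
5. ⊥bis P6·P3 via (22.475,6.21): [(0, 0) (19.5066, 0) (19.9236, 16) (0, 16)]  |A|=315.4422
6. ⊥bis P6·P4 via (11.28,7.47): [(0, 3.9058) (19.7713, 10.153) (19.9236, 16) (0, 16)]  |A|=177.8052
7. ⊥bis P6·P5 via (18.725,7.685): [(0, 3.9058) (19.4832, 10.062) (19.7943, 11.0373) (19.9236, 16) (0, 16)]  |A|=177.6789
8. ⊥bis P6·P7 via (10.745,11.64): [(0, 14.7635) (0, 3.9058) (17.8972, 9.5609)]  |A|=97.1615
9. ⊥bis P6·P8 via (12.055,10.015): [(12.2888, 11.1912) (0, 14.7635) (0, 3.9058) (11.5671, 7.5607)]  |A|=86.3925
10. ⊥bis P6·P9 via (18.95,6.64): [(12.2888, 11.1912) (0, 14.7635) (0, 3.9058) (11.5671, 7.5607)]  |A|=86.3925
11. canonical 4-gon: [(12.2888, 11.1912) (0, 14.7635) (0, 3.9058) (11.5671, 7.5607)]
12. shoelace: 86.3925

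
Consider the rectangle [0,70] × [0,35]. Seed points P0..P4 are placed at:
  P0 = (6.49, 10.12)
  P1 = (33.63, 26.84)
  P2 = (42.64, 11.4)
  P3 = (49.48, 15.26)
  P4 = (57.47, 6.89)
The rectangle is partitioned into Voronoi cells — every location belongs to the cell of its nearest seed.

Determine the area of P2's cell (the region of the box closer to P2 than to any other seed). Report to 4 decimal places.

1. box [0,70]×[0,35]: [(0, 0) (70, 0) (70, 35) (0, 35)]
2. ⊥bis P2·P0 via (24.565,10.76): [(24.946, 0) (70, 0) (70, 35) (23.7067, 35)]  |A|=1598.5778
3. ⊥bis P2·P1 via (38.135,19.12): [(24.5497, 11.1923) (24.946, 0) (70, 0) (70, 35) (65.3478, 35)]  |A|=1102.8887
4. ⊥bis P2·P3 via (46.06,13.33): [(41.6387, 21.1646) (24.5497, 11.1923) (24.946, 0) (53.5825, 0)]  |A|=400.6487
5. ⊥bis P2·P4 via (50.055,9.145): [(49.483, 7.2643) (41.6387, 21.1646) (24.5497, 11.1923) (24.946, 0) (47.2739, 0)]  |A|=377.735
6. canonical 5-gon: [(49.483, 7.2643) (41.6387, 21.1646) (24.5497, 11.1923) (24.946, 0) (47.2739, 0)]
7. shoelace: 377.735

Area of P2's cell: 377.7350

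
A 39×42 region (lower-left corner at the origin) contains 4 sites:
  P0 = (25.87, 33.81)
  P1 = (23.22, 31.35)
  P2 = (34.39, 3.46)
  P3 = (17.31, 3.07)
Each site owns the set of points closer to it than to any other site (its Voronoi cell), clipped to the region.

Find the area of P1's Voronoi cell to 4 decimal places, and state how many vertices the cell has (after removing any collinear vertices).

1. box [0,39]×[0,42]: [(0, 0) (39, 0) (39, 42) (0, 42)]
2. ⊥bis P1·P0 via (24.545,32.58): [(0, 0) (39, 0) (39, 17.0086) (15.8004, 42) (0, 42)]  |A|=1348.1042
3. ⊥bis P1·P2 via (28.805,17.405): [(0, 5.8685) (35.9686, 20.2741) (15.8004, 42) (0, 42)]  |A|=821.439
4. ⊥bis P1·P3 via (20.265,17.21): [(0, 21.445) (25.5568, 16.1041) (35.9686, 20.2741) (15.8004, 42) (0, 42)]  |A|=622.3963
5. canonical 5-gon: [(0, 21.445) (25.5568, 16.1041) (35.9686, 20.2741) (15.8004, 42) (0, 42)]
6. shoelace: 622.3963

Area of P1's cell: 622.3963 (5 vertices)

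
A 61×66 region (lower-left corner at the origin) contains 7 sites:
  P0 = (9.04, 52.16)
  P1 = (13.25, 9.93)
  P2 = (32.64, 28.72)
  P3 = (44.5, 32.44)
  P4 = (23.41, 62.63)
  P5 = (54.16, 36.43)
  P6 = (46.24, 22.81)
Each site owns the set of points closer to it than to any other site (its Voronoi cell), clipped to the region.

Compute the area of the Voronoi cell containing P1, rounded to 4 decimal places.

Area of P1's cell: 794.0601

1. box [0,61]×[0,66]: [(0, 0) (61, 0) (61, 66) (0, 66)]
2. ⊥bis P1·P0 via (11.145,31.045): [(0, 29.9339) (0, 0) (61, 0) (61, 36.0152)]  |A|=2011.447
3. ⊥bis P1·P2 via (22.945,19.325): [(11.5487, 31.0852) (0, 29.9339) (0, 0) (41.672, 0)]  |A|=820.5407
4. ⊥bis P1·P3 via (28.875,21.185): [(11.5487, 31.0852) (0, 29.9339) (0, 0) (41.672, 0)]  |A|=820.5407
5. ⊥bis P1·P4 via (18.33,36.28): [(11.5487, 31.0852) (0, 29.9339) (0, 0) (41.672, 0)]  |A|=820.5407
6. ⊥bis P1·P5 via (33.705,23.18): [(11.5487, 31.0852) (0, 29.9339) (0, 0) (41.672, 0)]  |A|=820.5407
7. ⊥bis P1·P6 via (29.745,16.37): [(32.401, 9.567) (11.5487, 31.0852) (0, 29.9339) (0, 0) (36.1362, 0)]  |A|=794.0601
8. canonical 5-gon: [(32.401, 9.567) (11.5487, 31.0852) (0, 29.9339) (0, 0) (36.1362, 0)]
9. shoelace: 794.0601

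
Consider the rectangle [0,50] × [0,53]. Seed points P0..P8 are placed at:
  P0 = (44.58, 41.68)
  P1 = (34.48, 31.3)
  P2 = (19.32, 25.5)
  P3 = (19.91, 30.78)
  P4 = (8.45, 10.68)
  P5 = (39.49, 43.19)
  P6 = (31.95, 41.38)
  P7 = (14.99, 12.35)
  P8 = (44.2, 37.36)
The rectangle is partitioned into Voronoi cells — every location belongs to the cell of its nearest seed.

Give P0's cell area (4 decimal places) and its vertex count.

1. box [0,50]×[0,53]: [(0, 0) (50, 0) (50, 53) (0, 53)]
2. ⊥bis P0·P1 via (39.53,36.49): [(50, 26.3024) (50, 53) (22.5623, 53)]  |A|=366.26
3. ⊥bis P0·P2 via (31.95,33.59): [(50, 26.3024) (50, 53) (22.5623, 53)]  |A|=366.26
4. ⊥bis P0·P3 via (32.245,36.23): [(26.5497, 49.1201) (50, 26.3024) (50, 53) (24.8355, 53)]  |A|=361.8502
5. ⊥bis P0·P4 via (26.515,26.18): [(26.5497, 49.1201) (50, 26.3024) (50, 53) (24.8355, 53)]  |A|=361.8502
6. ⊥bis P0·P5 via (42.035,42.435): [(40.1053, 35.9302) (50, 26.3024) (50, 53) (45.1692, 53)]  |A|=173.3125
7. ⊥bis P0·P6 via (38.265,41.53): [(40.1053, 35.9302) (50, 26.3024) (50, 53) (45.1692, 53)]  |A|=173.3125
8. ⊥bis P0·P7 via (29.785,27.015): [(40.1053, 35.9302) (50, 26.3024) (50, 53) (45.1692, 53)]  |A|=173.3125
9. ⊥bis P0·P8 via (44.39,39.52): [(41.2521, 39.796) (50, 39.0265) (50, 53) (45.1692, 53)]  |A|=93.0119
10. canonical 4-gon: [(41.2521, 39.796) (50, 39.0265) (50, 53) (45.1692, 53)]
11. shoelace: 93.0119

Area of P0's cell: 93.0119 (4 vertices)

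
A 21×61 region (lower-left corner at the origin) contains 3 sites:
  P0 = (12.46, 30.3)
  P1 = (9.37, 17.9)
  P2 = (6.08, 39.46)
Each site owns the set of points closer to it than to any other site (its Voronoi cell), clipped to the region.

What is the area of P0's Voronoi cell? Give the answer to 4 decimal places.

1. box [0,21]×[0,61]: [(0, 0) (21, 0) (21, 61) (0, 61)]
2. ⊥bis P0·P1 via (10.915,24.1): [(0, 26.8199) (21, 21.5869) (21, 61) (0, 61)]  |A|=772.7283
3. ⊥bis P0·P2 via (9.27,34.88): [(0, 28.4234) (0, 26.8199) (21, 21.5869) (21, 43.05)]  |A|=242.199
4. canonical 4-gon: [(0, 28.4234) (0, 26.8199) (21, 21.5869) (21, 43.05)]
5. shoelace: 242.199

Area of P0's cell: 242.1990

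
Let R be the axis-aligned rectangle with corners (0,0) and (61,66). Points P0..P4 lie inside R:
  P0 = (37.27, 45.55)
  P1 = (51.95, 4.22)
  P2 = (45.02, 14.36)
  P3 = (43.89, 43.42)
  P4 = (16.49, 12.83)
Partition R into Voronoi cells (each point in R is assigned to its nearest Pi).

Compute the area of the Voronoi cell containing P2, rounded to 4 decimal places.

Area of P2's cell: 640.2831

1. box [0,61]×[0,66]: [(0, 0) (61, 0) (61, 66) (0, 66)]
2. ⊥bis P2·P0 via (41.145,29.955): [(0, 19.7314) (0, 0) (61, 0) (61, 34.8885)]  |A|=1665.9077
3. ⊥bis P2·P1 via (48.485,9.29): [(0, 19.7314) (0, 0) (34.8918, 0) (61, 17.8432) (61, 34.8885)]  |A|=1432.9817
4. ⊥bis P2·P3 via (44.455,28.89): [(35.4496, 28.5398) (0, 19.7314) (0, 0) (34.8918, 0) (61, 17.8432) (61, 29.5334)]  |A|=1364.5685
5. ⊥bis P2·P4 via (30.755,13.595): [(35.4496, 28.5398) (30.0258, 27.1921) (31.4841, 0) (34.8918, 0) (61, 17.8432) (61, 29.5334)]  |A|=640.2831
6. canonical 6-gon: [(35.4496, 28.5398) (30.0258, 27.1921) (31.4841, 0) (34.8918, 0) (61, 17.8432) (61, 29.5334)]
7. shoelace: 640.2831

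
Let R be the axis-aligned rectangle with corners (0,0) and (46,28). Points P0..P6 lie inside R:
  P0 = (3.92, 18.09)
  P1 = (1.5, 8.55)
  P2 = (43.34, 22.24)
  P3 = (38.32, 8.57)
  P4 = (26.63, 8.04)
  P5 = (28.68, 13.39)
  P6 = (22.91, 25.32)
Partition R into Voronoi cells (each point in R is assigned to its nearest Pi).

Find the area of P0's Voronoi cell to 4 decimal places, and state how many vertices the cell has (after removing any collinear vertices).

Area of P0's cell: 219.2663 (5 vertices)

1. box [0,46]×[0,28]: [(0, 0) (46, 0) (46, 28) (0, 28)]
2. ⊥bis P0·P1 via (2.71,13.32): [(0, 14.0074) (46, 2.3387) (46, 28) (0, 28)]  |A|=912.0392
3. ⊥bis P0·P2 via (23.63,20.165): [(0, 14.0074) (24.9444, 7.6798) (22.8052, 28) (0, 28)]  |A|=406.2203
4. ⊥bis P0·P3 via (21.12,13.33): [(0, 14.0074) (19.9098, 8.957) (23.4596, 21.7839) (22.8052, 28) (0, 28)]  |A|=371.6642
5. ⊥bis P0·P4 via (15.275,13.065): [(0, 14.0074) (14.1083, 10.4286) (21.8843, 28) (0, 28)]  |A|=290.9742
6. ⊥bis P0·P5 via (16.3,15.74): [(0, 14.0074) (14.1083, 10.4286) (16.1807, 15.1117) (18.6272, 28) (0, 28)]  |A|=269.9852
7. ⊥bis P0·P6 via (13.415,21.705): [(0, 14.0074) (14.1083, 10.4286) (16.0434, 14.8014) (11.0183, 28) (0, 28)]  |A|=219.2663
8. canonical 5-gon: [(0, 14.0074) (14.1083, 10.4286) (16.0434, 14.8014) (11.0183, 28) (0, 28)]
9. shoelace: 219.2663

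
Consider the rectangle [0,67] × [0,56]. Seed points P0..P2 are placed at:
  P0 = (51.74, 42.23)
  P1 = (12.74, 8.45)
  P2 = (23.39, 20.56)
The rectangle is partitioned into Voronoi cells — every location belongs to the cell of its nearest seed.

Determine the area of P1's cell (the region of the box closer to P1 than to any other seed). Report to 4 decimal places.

Area of P1's cell: 525.1516

1. box [0,67]×[0,56]: [(0, 0) (67, 0) (67, 56) (0, 56)]
2. ⊥bis P1·P0 via (32.24,25.34): [(0, 0) (54.1883, 0) (5.6837, 56) (0, 56)]  |A|=1676.4177
3. ⊥bis P1·P2 via (18.065,14.505): [(0, 30.3921) (0, 0) (34.5585, 0)]  |A|=525.1516
4. canonical 3-gon: [(0, 30.3921) (0, 0) (34.5585, 0)]
5. shoelace: 525.1516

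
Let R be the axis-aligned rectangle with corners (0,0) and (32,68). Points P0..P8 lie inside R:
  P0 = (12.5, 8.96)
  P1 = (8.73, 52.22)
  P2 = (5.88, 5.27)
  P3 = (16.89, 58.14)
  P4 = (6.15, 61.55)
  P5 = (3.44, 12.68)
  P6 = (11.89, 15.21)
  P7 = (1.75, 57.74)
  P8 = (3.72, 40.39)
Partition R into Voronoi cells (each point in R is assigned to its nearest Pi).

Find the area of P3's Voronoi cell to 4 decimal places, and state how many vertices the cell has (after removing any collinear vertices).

1. box [0,32]×[0,68]: [(0, 0) (32, 0) (32, 68) (0, 68)]
2. ⊥bis P3·P0 via (14.695,33.55): [(0, 34.8617) (32, 32.0053) (32, 68) (0, 68)]  |A|=1106.1277
3. ⊥bis P3·P1 via (12.81,55.18): [(29.4584, 32.2322) (32, 32.0053) (32, 68) (3.5092, 68)]  |A|=555.2684
4. ⊥bis P3·P2 via (11.385,31.705): [(29.4584, 32.2322) (32, 32.0053) (32, 68) (3.5092, 68)]  |A|=555.2684
5. ⊥bis P3·P4 via (11.52,59.845): [(10.8824, 57.8369) (29.4584, 32.2322) (32, 32.0053) (32, 68) (14.1093, 68)]  |A|=501.4039
6. ⊥bis P3·P5 via (10.165,35.41): [(10.8824, 57.8369) (29.4584, 32.2322) (32, 32.0053) (32, 68) (14.1093, 68)]  |A|=501.4039
7. ⊥bis P3·P6 via (14.39,36.675): [(10.8824, 57.8369) (27.3285, 35.1681) (32, 34.624) (32, 68) (14.1093, 68)]  |A|=491.7979
8. ⊥bis P3·P7 via (9.32,57.94): [(10.8824, 57.8369) (27.3285, 35.1681) (32, 34.624) (32, 68) (14.1093, 68)]  |A|=491.7979
9. ⊥bis P3·P8 via (10.305,49.265): [(10.8824, 57.8369) (25.0249, 38.3433) (29.6722, 34.8951) (32, 34.624) (32, 68) (14.1093, 68)]  |A|=488.3915
10. canonical 6-gon: [(10.8824, 57.8369) (25.0249, 38.3433) (29.6722, 34.8951) (32, 34.624) (32, 68) (14.1093, 68)]
11. shoelace: 488.3915

Area of P3's cell: 488.3915 (6 vertices)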